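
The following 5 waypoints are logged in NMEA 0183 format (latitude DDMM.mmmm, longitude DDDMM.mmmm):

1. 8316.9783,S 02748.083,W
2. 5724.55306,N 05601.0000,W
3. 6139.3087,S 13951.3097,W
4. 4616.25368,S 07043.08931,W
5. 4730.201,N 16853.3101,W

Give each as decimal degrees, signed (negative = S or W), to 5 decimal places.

1. -83.28297, -27.80138
2. 57.40922, -56.01667
3. -61.65515, -139.85516
4. -46.27089, -70.71816
5. 47.50335, -168.88850

Point 1:
  Latitude: degrees = first 2 digits = 83, minutes = 16.9783; 83 + 16.9783/60 = 83.282972
  hemisphere S, so the sign is −
  Longitude: degrees = first 3 digits = 27, minutes = 48.083; 27 + 48.083/60 = 27.801383
  W → negative
Point 2:
  Latitude: split at 2 digits → 57° and 24.55306′; 57 + 24.55306/60 = 57.409218
  N ⇒ keep positive
  λ: split at 3 digits → 056° and 1′; 56 + 1/60 = 56.016667
  W ⇒ negate
Point 3:
  φ: split at 2 digits → 61° and 39.3087′; 61 + 39.3087/60 = 61.655145
  hemisphere S, so the sign is −
  λ: degrees = first 3 digits = 139, minutes = 51.3097; 139 + 51.3097/60 = 139.855162
  hemisphere W, so the sign is −
Point 4:
  Latitude: degrees = first 2 digits = 46, minutes = 16.25368; 46 + 16.25368/60 = 46.270895
  S → negative
  Lon: split at 3 digits → 070° and 43.08931′; 70 + 43.08931/60 = 70.718155
  hemisphere W, so the sign is −
Point 5:
  Latitude: split at 2 digits → 47° and 30.201′; 47 + 30.201/60 = 47.503350
  N ⇒ keep positive
  Lon: split at 3 digits → 168° and 53.3101′; 168 + 53.3101/60 = 168.888502
  W ⇒ negate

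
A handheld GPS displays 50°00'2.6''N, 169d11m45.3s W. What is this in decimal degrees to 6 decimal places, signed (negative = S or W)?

Latitude: 50° + 0/60 + 2.6/3600 = 50 + 0.000000 + 0.000722 = 50.0007222
N → positive
λ: 169 + 11/60 + 45.3/3600 = 169.1959167
hemisphere W, so the sign is −

50.000722, -169.195917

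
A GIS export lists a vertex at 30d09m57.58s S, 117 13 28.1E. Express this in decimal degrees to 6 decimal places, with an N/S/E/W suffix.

30.165994° S, 117.224472° E

Lat: 30° + 9/60 + 57.58/3600 = 30 + 0.150000 + 0.015994 = 30.1659944
λ: 117 + 13/60 + 28.1/3600 = 117.2244722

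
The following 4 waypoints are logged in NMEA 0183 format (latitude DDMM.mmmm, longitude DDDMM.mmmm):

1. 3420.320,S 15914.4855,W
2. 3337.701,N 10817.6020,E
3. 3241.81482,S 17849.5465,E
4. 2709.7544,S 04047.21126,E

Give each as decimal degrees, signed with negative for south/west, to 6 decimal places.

1. -34.338667, -159.241425
2. 33.628350, 108.293367
3. -32.696914, 178.825775
4. -27.162573, 40.786854

Point 1:
  Lat: degrees = first 2 digits = 34, minutes = 20.32; 34 + 20.32/60 = 34.3386667
  S → negative
  Lon: degrees = first 3 digits = 159, minutes = 14.4855; 159 + 14.4855/60 = 159.2414250
  hemisphere W, so the sign is −
Point 2:
  φ: split at 2 digits → 33° and 37.701′; 33 + 37.701/60 = 33.6283500
  N → positive
  Lon: split at 3 digits → 108° and 17.602′; 108 + 17.602/60 = 108.2933667
  E → positive
Point 3:
  φ: split at 2 digits → 32° and 41.81482′; 32 + 41.81482/60 = 32.6969137
  S ⇒ negate
  Longitude: degrees = first 3 digits = 178, minutes = 49.5465; 178 + 49.5465/60 = 178.8257750
  E → positive
Point 4:
  Latitude: split at 2 digits → 27° and 9.7544′; 27 + 9.7544/60 = 27.1625733
  S → negative
  Longitude: degrees = first 3 digits = 40, minutes = 47.21126; 40 + 47.21126/60 = 40.7868543
  E → positive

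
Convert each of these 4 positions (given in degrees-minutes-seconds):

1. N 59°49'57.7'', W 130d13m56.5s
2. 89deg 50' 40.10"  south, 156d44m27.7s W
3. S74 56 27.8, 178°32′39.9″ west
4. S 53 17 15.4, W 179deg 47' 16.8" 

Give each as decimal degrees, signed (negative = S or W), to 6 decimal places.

Point 1:
  φ: 49′ + 57.7″ = 49.96167′; 59 + 49.96167/60 = 59.8326944
  N ⇒ keep positive
  Lon: 130 + 13/60 + 56.5/3600 = 130.2323611
  W ⇒ negate
Point 2:
  φ: 89° + 50/60 + 40.1/3600 = 89 + 0.833333 + 0.011139 = 89.8444722
  hemisphere S, so the sign is −
  Lon: 44′ + 27.7″ = 44.46167′; 156 + 44.46167/60 = 156.7410278
  W → negative
Point 3:
  φ: 56′ + 27.8″ = 56.46333′; 74 + 56.46333/60 = 74.9410556
  S ⇒ negate
  Longitude: 178 + 32/60 + 39.9/3600 = 178.5444167
  W → negative
Point 4:
  Lat: 53 + 17/60 + 15.4/3600 = 53.2876111
  S → negative
  λ: 47′ + 16.8″ = 47.28000′; 179 + 47.28000/60 = 179.7880000
  W → negative

1. 59.832694, -130.232361
2. -89.844472, -156.741028
3. -74.941056, -178.544417
4. -53.287611, -179.788000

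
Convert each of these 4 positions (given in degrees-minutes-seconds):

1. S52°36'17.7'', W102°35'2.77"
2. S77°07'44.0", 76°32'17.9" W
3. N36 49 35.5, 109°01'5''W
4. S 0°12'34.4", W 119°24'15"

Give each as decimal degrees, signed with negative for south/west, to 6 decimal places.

Point 1:
  Latitude: 52° + 36/60 + 17.7/3600 = 52 + 0.600000 + 0.004917 = 52.6049167
  S ⇒ negate
  λ: 35′ + 2.77″ = 35.04617′; 102 + 35.04617/60 = 102.5841028
  W → negative
Point 2:
  Latitude: 77° + 7/60 + 44/3600 = 77 + 0.116667 + 0.012222 = 77.1288889
  hemisphere S, so the sign is −
  Lon: 76 + 32/60 + 17.9/3600 = 76.5383056
  W → negative
Point 3:
  Latitude: 36 + 49/60 + 35.5/3600 = 36.8265278
  N ⇒ keep positive
  Lon: 109 + 1/60 + 5/3600 = 109.0180556
  W → negative
Point 4:
  φ: 0° + 12/60 + 34.4/3600 = 0 + 0.200000 + 0.009556 = 0.2095556
  S ⇒ negate
  Longitude: 119 + 24/60 + 15/3600 = 119.4041667
  W ⇒ negate

1. -52.604917, -102.584103
2. -77.128889, -76.538306
3. 36.826528, -109.018056
4. -0.209556, -119.404167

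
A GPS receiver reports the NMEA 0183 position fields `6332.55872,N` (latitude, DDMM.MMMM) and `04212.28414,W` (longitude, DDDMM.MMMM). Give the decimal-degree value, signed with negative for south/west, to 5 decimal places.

Lat: split at 2 digits → 63° and 32.55872′; 63 + 32.55872/60 = 63.542645
N ⇒ keep positive
Longitude: degrees = first 3 digits = 42, minutes = 12.28414; 42 + 12.28414/60 = 42.204736
W ⇒ negate

63.54265, -42.20474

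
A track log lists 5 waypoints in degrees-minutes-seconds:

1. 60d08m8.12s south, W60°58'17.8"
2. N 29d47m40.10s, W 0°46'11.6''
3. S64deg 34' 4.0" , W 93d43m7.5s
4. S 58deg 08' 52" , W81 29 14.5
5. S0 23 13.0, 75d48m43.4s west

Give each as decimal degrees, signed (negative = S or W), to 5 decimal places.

Point 1:
  Lat: 60° + 8/60 + 8.12/3600 = 60 + 0.133333 + 0.002256 = 60.135589
  S ⇒ negate
  λ: 60° + 58/60 + 17.8/3600 = 60 + 0.966667 + 0.004944 = 60.971611
  hemisphere W, so the sign is −
Point 2:
  Lat: 47′ + 40.1″ = 47.66833′; 29 + 47.66833/60 = 29.794472
  N → positive
  Lon: 0° + 46/60 + 11.6/3600 = 0 + 0.766667 + 0.003222 = 0.769889
  W → negative
Point 3:
  Lat: 64 + 34/60 + 4/3600 = 64.567778
  S → negative
  Longitude: 43′ + 7.5″ = 43.12500′; 93 + 43.12500/60 = 93.718750
  W ⇒ negate
Point 4:
  Lat: 58 + 8/60 + 52/3600 = 58.147778
  S ⇒ negate
  λ: 29′ + 14.5″ = 29.24167′; 81 + 29.24167/60 = 81.487361
  hemisphere W, so the sign is −
Point 5:
  φ: 0° + 23/60 + 13/3600 = 0 + 0.383333 + 0.003611 = 0.386944
  S → negative
  Lon: 75 + 48/60 + 43.4/3600 = 75.812056
  W → negative

1. -60.13559, -60.97161
2. 29.79447, -0.76989
3. -64.56778, -93.71875
4. -58.14778, -81.48736
5. -0.38694, -75.81206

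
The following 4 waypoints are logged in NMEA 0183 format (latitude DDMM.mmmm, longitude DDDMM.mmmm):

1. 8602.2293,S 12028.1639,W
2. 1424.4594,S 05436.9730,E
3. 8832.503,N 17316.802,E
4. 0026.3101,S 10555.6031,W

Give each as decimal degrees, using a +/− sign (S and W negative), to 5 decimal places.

1. -86.03716, -120.46940
2. -14.40766, 54.61622
3. 88.54172, 173.28003
4. -0.43850, -105.92672

Point 1:
  Lat: split at 2 digits → 86° and 2.2293′; 86 + 2.2293/60 = 86.037155
  hemisphere S, so the sign is −
  Longitude: degrees = first 3 digits = 120, minutes = 28.1639; 120 + 28.1639/60 = 120.469398
  W → negative
Point 2:
  φ: degrees = first 2 digits = 14, minutes = 24.4594; 14 + 24.4594/60 = 14.407657
  S ⇒ negate
  Longitude: degrees = first 3 digits = 54, minutes = 36.973; 54 + 36.973/60 = 54.616217
  E → positive
Point 3:
  Latitude: split at 2 digits → 88° and 32.503′; 88 + 32.503/60 = 88.541717
  N → positive
  λ: split at 3 digits → 173° and 16.802′; 173 + 16.802/60 = 173.280033
  E → positive
Point 4:
  Lat: split at 2 digits → 00° and 26.3101′; 0 + 26.3101/60 = 0.438502
  hemisphere S, so the sign is −
  Lon: split at 3 digits → 105° and 55.6031′; 105 + 55.6031/60 = 105.926718
  W ⇒ negate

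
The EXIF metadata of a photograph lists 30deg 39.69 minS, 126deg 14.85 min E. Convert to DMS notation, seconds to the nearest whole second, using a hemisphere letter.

Lat: fractional minutes 0.69000 × 60 = 41.40″
Longitude: fractional minutes 0.85000 × 60 = 51.00″

30°39′41″ S, 126°14′51″ E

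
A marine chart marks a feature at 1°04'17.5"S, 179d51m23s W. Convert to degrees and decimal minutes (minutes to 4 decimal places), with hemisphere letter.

Lat: seconds/60 = 0.29167; minutes = 4 + 0.29167 = 4.291667
λ: seconds/60 = 0.38333; minutes = 51 + 0.38333 = 51.383333

1° 4.2917′ S, 179° 51.3833′ W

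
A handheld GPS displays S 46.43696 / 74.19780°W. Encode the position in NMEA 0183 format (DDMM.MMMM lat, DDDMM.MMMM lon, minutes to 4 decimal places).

Latitude: minutes = (46.436960 − 46) × 60 = 26.217600
Lon: 74° + 0.197800 × 60 = 74° 11.868000′

4626.2176,S / 07411.8680,W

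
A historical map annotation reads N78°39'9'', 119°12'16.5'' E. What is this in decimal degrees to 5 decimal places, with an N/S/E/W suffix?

Latitude: 78 + 39/60 + 9/3600 = 78.652500
λ: 119 + 12/60 + 16.5/3600 = 119.204583

78.65250° N, 119.20458° E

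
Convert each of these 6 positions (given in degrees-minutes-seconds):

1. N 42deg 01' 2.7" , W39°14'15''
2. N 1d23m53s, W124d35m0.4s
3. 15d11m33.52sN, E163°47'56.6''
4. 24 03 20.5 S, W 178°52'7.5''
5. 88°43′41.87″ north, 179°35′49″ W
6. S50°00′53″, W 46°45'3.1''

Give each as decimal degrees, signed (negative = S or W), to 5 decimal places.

1. 42.01742, -39.23750
2. 1.39806, -124.58344
3. 15.19264, 163.79906
4. -24.05569, -178.86875
5. 88.72830, -179.59694
6. -50.01472, -46.75086

Point 1:
  Lat: 42 + 1/60 + 2.7/3600 = 42.017417
  N → positive
  λ: 39 + 14/60 + 15/3600 = 39.237500
  W → negative
Point 2:
  Lat: 23′ + 53″ = 23.88333′; 1 + 23.88333/60 = 1.398056
  N ⇒ keep positive
  λ: 124 + 35/60 + 0.4/3600 = 124.583444
  W → negative
Point 3:
  Latitude: 15° + 11/60 + 33.52/3600 = 15 + 0.183333 + 0.009311 = 15.192644
  N → positive
  Longitude: 47′ + 56.6″ = 47.94333′; 163 + 47.94333/60 = 163.799056
  E ⇒ keep positive
Point 4:
  Latitude: 3′ + 20.5″ = 3.34167′; 24 + 3.34167/60 = 24.055694
  S → negative
  λ: 178 + 52/60 + 7.5/3600 = 178.868750
  W → negative
Point 5:
  Latitude: 43′ + 41.87″ = 43.69783′; 88 + 43.69783/60 = 88.728297
  N → positive
  Lon: 35′ + 49″ = 35.81667′; 179 + 35.81667/60 = 179.596944
  hemisphere W, so the sign is −
Point 6:
  Latitude: 50 + 0/60 + 53/3600 = 50.014722
  S → negative
  Lon: 46 + 45/60 + 3.1/3600 = 46.750861
  W → negative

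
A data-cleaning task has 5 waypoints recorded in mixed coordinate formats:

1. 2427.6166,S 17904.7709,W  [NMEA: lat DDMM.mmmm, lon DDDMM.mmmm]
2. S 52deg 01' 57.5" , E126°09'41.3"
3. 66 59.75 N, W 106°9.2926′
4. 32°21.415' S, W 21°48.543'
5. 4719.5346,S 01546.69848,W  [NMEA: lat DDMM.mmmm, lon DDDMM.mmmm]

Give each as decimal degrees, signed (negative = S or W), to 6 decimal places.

Point 1:
  Lat: split at 2 digits → 24° and 27.6166′; 24 + 27.6166/60 = 24.4602767
  S ⇒ negate
  Longitude: degrees = first 3 digits = 179, minutes = 4.7709; 179 + 4.7709/60 = 179.0795150
  hemisphere W, so the sign is −
Point 2:
  Latitude: 1′ + 57.5″ = 1.95833′; 52 + 1.95833/60 = 52.0326389
  S ⇒ negate
  Longitude: 126° + 9/60 + 41.3/3600 = 126 + 0.150000 + 0.011472 = 126.1614722
  E ⇒ keep positive
Point 3:
  Latitude: 66 + 59.75/60 = 66.9958333
  N ⇒ keep positive
  Longitude: 9.2926′ = 0.154877°; total 106.1548767
  W → negative
Point 4:
  φ: 21.415′ = 0.356917°; total 32.3569167
  S ⇒ negate
  Longitude: 21 + 48.543/60 = 21.8090500
  hemisphere W, so the sign is −
Point 5:
  φ: degrees = first 2 digits = 47, minutes = 19.5346; 47 + 19.5346/60 = 47.3255767
  S ⇒ negate
  λ: degrees = first 3 digits = 15, minutes = 46.69848; 15 + 46.69848/60 = 15.7783080
  hemisphere W, so the sign is −

1. -24.460277, -179.079515
2. -52.032639, 126.161472
3. 66.995833, -106.154877
4. -32.356917, -21.809050
5. -47.325577, -15.778308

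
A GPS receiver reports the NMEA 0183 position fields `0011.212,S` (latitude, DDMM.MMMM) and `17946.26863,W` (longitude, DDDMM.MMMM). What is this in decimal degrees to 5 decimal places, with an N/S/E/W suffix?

0.18687° S, 179.77114° W

Latitude: split at 2 digits → 00° and 11.212′; 0 + 11.212/60 = 0.186867
λ: degrees = first 3 digits = 179, minutes = 46.26863; 179 + 46.26863/60 = 179.771144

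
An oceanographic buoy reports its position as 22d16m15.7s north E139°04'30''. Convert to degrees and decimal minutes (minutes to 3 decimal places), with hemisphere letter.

Latitude: seconds/60 = 0.26167; minutes = 16 + 0.26167 = 16.26167
Longitude: seconds/60 = 0.50000; minutes = 4 + 0.50000 = 4.50000

22° 16.262′ N, 139° 4.500′ E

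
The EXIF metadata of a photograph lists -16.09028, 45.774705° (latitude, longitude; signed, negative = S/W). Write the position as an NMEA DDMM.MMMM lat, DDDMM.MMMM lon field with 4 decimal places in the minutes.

1605.4168,S / 04546.4823,E

Latitude is negative → S; |value| = 16.090280
Latitude: 16° + 0.090280 × 60 = 16° 5.416800′
Longitude: fractional part 0.774705 → 46.482300 minutes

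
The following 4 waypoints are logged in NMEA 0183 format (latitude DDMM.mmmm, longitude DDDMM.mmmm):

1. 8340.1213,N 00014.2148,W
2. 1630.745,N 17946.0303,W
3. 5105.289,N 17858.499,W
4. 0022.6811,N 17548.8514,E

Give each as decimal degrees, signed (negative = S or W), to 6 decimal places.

1. 83.668688, -0.236913
2. 16.512417, -179.767172
3. 51.088150, -178.974983
4. 0.378018, 175.814190

Point 1:
  Latitude: degrees = first 2 digits = 83, minutes = 40.1213; 83 + 40.1213/60 = 83.6686883
  N → positive
  Lon: degrees = first 3 digits = 0, minutes = 14.2148; 0 + 14.2148/60 = 0.2369133
  W ⇒ negate
Point 2:
  Latitude: split at 2 digits → 16° and 30.745′; 16 + 30.745/60 = 16.5124167
  N ⇒ keep positive
  Lon: degrees = first 3 digits = 179, minutes = 46.0303; 179 + 46.0303/60 = 179.7671717
  hemisphere W, so the sign is −
Point 3:
  Lat: split at 2 digits → 51° and 5.289′; 51 + 5.289/60 = 51.0881500
  N ⇒ keep positive
  Longitude: split at 3 digits → 178° and 58.499′; 178 + 58.499/60 = 178.9749833
  hemisphere W, so the sign is −
Point 4:
  Lat: split at 2 digits → 00° and 22.6811′; 0 + 22.6811/60 = 0.3780183
  N → positive
  Lon: degrees = first 3 digits = 175, minutes = 48.8514; 175 + 48.8514/60 = 175.8141900
  E → positive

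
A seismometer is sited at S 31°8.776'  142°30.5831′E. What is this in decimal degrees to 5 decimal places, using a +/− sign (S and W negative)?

Lat: 31 + 8.776/60 = 31.146267
S → negative
Longitude: 30.5831′ = 0.509718°; total 142.509718
E ⇒ keep positive

-31.14627, 142.50972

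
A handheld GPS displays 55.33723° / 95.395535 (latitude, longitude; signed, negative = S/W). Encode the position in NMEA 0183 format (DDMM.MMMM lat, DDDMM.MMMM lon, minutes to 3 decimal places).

5520.234,N / 09523.732,E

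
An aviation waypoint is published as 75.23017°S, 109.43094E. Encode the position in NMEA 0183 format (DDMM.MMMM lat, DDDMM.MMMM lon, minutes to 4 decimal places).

7513.8102,S / 10925.8564,E

Latitude: fractional part 0.230170 → 13.810200 minutes
Longitude: minutes = (109.430940 − 109) × 60 = 25.856400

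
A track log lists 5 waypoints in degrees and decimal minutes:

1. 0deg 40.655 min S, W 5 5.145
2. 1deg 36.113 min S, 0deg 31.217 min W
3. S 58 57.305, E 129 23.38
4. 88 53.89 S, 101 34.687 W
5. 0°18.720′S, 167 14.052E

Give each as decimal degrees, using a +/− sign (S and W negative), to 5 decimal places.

Point 1:
  Lat: 0 + 40.655/60 = 0.677583
  hemisphere S, so the sign is −
  Longitude: 5 + 5.145/60 = 5.085750
  W ⇒ negate
Point 2:
  Latitude: 1 + 36.113/60 = 1.601883
  S ⇒ negate
  λ: 31.217′ = 0.520283°; total 0.520283
  hemisphere W, so the sign is −
Point 3:
  Lat: 58 + 57.305/60 = 58.955083
  S ⇒ negate
  λ: 23.38′ = 0.389667°; total 129.389667
  E → positive
Point 4:
  φ: 88 + 53.89/60 = 88.898167
  S ⇒ negate
  λ: 34.687′ = 0.578117°; total 101.578117
  W ⇒ negate
Point 5:
  Latitude: 18.72′ = 0.312000°; total 0.312000
  hemisphere S, so the sign is −
  Lon: 14.052′ = 0.234200°; total 167.234200
  E ⇒ keep positive

1. -0.67758, -5.08575
2. -1.60188, -0.52028
3. -58.95508, 129.38967
4. -88.89817, -101.57812
5. -0.31200, 167.23420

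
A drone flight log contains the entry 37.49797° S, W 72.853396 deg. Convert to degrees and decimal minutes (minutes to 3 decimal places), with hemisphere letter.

37° 29.878′ S, 72° 51.204′ W

Lat: 37° + 0.497970 × 60 = 37° 29.87820′
Lon: minutes = (72.853396 − 72) × 60 = 51.20376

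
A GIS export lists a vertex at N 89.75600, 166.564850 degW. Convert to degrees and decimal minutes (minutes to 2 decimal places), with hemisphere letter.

89° 45.36′ N, 166° 33.89′ W

φ: minutes = (89.756000 − 89) × 60 = 45.3600
Lon: fractional part 0.564850 → 33.8910 minutes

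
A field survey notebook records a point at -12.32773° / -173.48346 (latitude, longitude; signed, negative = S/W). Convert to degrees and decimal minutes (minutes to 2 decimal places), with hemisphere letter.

12° 19.66′ S, 173° 29.01′ W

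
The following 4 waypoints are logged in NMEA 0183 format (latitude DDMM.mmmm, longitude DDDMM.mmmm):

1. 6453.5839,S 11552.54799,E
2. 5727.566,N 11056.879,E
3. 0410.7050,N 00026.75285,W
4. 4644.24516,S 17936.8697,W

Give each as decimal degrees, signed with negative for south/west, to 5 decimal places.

Point 1:
  Lat: split at 2 digits → 64° and 53.5839′; 64 + 53.5839/60 = 64.893065
  hemisphere S, so the sign is −
  λ: degrees = first 3 digits = 115, minutes = 52.54799; 115 + 52.54799/60 = 115.875800
  E → positive
Point 2:
  Latitude: split at 2 digits → 57° and 27.566′; 57 + 27.566/60 = 57.459433
  N → positive
  λ: split at 3 digits → 110° and 56.879′; 110 + 56.879/60 = 110.947983
  E → positive
Point 3:
  φ: split at 2 digits → 04° and 10.705′; 4 + 10.705/60 = 4.178417
  N ⇒ keep positive
  Lon: split at 3 digits → 000° and 26.75285′; 0 + 26.75285/60 = 0.445881
  hemisphere W, so the sign is −
Point 4:
  φ: split at 2 digits → 46° and 44.24516′; 46 + 44.24516/60 = 46.737419
  S → negative
  λ: degrees = first 3 digits = 179, minutes = 36.8697; 179 + 36.8697/60 = 179.614495
  W → negative

1. -64.89307, 115.87580
2. 57.45943, 110.94798
3. 4.17842, -0.44588
4. -46.73742, -179.61450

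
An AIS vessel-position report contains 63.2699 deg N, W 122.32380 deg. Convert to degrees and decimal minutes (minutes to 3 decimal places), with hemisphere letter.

63° 16.194′ N, 122° 19.428′ W

Latitude: minutes = (63.269900 − 63) × 60 = 16.19400
Longitude: 122° + 0.323800 × 60 = 122° 19.42800′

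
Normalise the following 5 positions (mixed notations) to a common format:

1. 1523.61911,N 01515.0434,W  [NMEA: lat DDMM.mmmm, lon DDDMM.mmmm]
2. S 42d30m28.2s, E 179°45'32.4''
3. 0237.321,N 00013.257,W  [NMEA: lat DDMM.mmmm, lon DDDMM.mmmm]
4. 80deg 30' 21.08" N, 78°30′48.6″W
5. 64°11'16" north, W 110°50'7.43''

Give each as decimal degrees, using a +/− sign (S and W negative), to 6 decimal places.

1. 15.393652, -15.250723
2. -42.507833, 179.759000
3. 2.622017, -0.220950
4. 80.505856, -78.513500
5. 64.187778, -110.835397

Point 1:
  φ: split at 2 digits → 15° and 23.61911′; 15 + 23.61911/60 = 15.3936518
  N ⇒ keep positive
  λ: degrees = first 3 digits = 15, minutes = 15.0434; 15 + 15.0434/60 = 15.2507233
  hemisphere W, so the sign is −
Point 2:
  φ: 42° + 30/60 + 28.2/3600 = 42 + 0.500000 + 0.007833 = 42.5078333
  hemisphere S, so the sign is −
  Lon: 45′ + 32.4″ = 45.54000′; 179 + 45.54000/60 = 179.7590000
  E ⇒ keep positive
Point 3:
  Latitude: degrees = first 2 digits = 2, minutes = 37.321; 2 + 37.321/60 = 2.6220167
  N ⇒ keep positive
  λ: split at 3 digits → 000° and 13.257′; 0 + 13.257/60 = 0.2209500
  W ⇒ negate
Point 4:
  φ: 80 + 30/60 + 21.08/3600 = 80.5058556
  N ⇒ keep positive
  λ: 30′ + 48.6″ = 30.81000′; 78 + 30.81000/60 = 78.5135000
  hemisphere W, so the sign is −
Point 5:
  φ: 11′ + 16″ = 11.26667′; 64 + 11.26667/60 = 64.1877778
  N ⇒ keep positive
  Lon: 50′ + 7.43″ = 50.12383′; 110 + 50.12383/60 = 110.8353972
  hemisphere W, so the sign is −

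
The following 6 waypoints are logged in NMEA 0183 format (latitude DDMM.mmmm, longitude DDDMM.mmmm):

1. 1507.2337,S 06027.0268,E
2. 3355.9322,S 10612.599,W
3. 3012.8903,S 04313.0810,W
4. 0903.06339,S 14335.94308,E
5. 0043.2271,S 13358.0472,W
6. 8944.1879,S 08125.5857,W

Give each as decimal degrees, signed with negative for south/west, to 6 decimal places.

Point 1:
  φ: degrees = first 2 digits = 15, minutes = 7.2337; 15 + 7.2337/60 = 15.1205617
  S → negative
  Longitude: degrees = first 3 digits = 60, minutes = 27.0268; 60 + 27.0268/60 = 60.4504467
  E → positive
Point 2:
  Latitude: degrees = first 2 digits = 33, minutes = 55.9322; 33 + 55.9322/60 = 33.9322033
  hemisphere S, so the sign is −
  Longitude: split at 3 digits → 106° and 12.599′; 106 + 12.599/60 = 106.2099833
  W ⇒ negate
Point 3:
  Latitude: split at 2 digits → 30° and 12.8903′; 30 + 12.8903/60 = 30.2148383
  hemisphere S, so the sign is −
  λ: degrees = first 3 digits = 43, minutes = 13.081; 43 + 13.081/60 = 43.2180167
  W → negative
Point 4:
  Latitude: degrees = first 2 digits = 9, minutes = 3.06339; 9 + 3.06339/60 = 9.0510565
  S ⇒ negate
  Lon: degrees = first 3 digits = 143, minutes = 35.94308; 143 + 35.94308/60 = 143.5990513
  E → positive
Point 5:
  Lat: degrees = first 2 digits = 0, minutes = 43.2271; 0 + 43.2271/60 = 0.7204517
  hemisphere S, so the sign is −
  λ: degrees = first 3 digits = 133, minutes = 58.0472; 133 + 58.0472/60 = 133.9674533
  hemisphere W, so the sign is −
Point 6:
  φ: degrees = first 2 digits = 89, minutes = 44.1879; 89 + 44.1879/60 = 89.7364650
  S ⇒ negate
  λ: degrees = first 3 digits = 81, minutes = 25.5857; 81 + 25.5857/60 = 81.4264283
  W → negative

1. -15.120562, 60.450447
2. -33.932203, -106.209983
3. -30.214838, -43.218017
4. -9.051057, 143.599051
5. -0.720452, -133.967453
6. -89.736465, -81.426428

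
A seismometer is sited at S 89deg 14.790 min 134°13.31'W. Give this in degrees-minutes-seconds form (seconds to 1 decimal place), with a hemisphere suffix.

Latitude: fractional minutes 0.79000 × 60 = 47.400″
Longitude: 13.31000′ → 13′ and 0.31000 × 60 = 18.600″

89°14′47.4″ S, 134°13′18.6″ W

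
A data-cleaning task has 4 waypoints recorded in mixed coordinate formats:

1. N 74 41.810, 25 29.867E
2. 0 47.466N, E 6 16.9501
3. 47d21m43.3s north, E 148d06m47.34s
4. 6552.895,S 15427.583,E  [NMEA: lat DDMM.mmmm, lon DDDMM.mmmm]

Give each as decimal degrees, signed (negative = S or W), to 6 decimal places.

1. 74.696833, 25.497783
2. 0.791100, 6.282502
3. 47.362028, 148.113150
4. -65.881583, 154.459717

Point 1:
  Latitude: 74 + 41.81/60 = 74.6968333
  N ⇒ keep positive
  Lon: 29.867′ = 0.497783°; total 25.4977833
  E → positive
Point 2:
  Latitude: 47.466′ = 0.791100°; total 0.7911000
  N → positive
  Lon: 6 + 16.9501/60 = 6.2825017
  E ⇒ keep positive
Point 3:
  Latitude: 47° + 21/60 + 43.3/3600 = 47 + 0.350000 + 0.012028 = 47.3620278
  N ⇒ keep positive
  λ: 6′ + 47.34″ = 6.78900′; 148 + 6.78900/60 = 148.1131500
  E ⇒ keep positive
Point 4:
  Latitude: degrees = first 2 digits = 65, minutes = 52.895; 65 + 52.895/60 = 65.8815833
  hemisphere S, so the sign is −
  λ: split at 3 digits → 154° and 27.583′; 154 + 27.583/60 = 154.4597167
  E → positive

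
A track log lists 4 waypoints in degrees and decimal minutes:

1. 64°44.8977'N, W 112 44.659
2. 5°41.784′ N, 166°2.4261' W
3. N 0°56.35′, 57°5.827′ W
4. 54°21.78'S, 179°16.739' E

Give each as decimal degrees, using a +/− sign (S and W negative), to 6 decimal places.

1. 64.748295, -112.744317
2. 5.696400, -166.040435
3. 0.939167, -57.097117
4. -54.363000, 179.278983

Point 1:
  Latitude: 44.8977′ = 0.748295°; total 64.7482950
  N ⇒ keep positive
  λ: 112 + 44.659/60 = 112.7443167
  W → negative
Point 2:
  Lat: 5 + 41.784/60 = 5.6964000
  N ⇒ keep positive
  Longitude: 166 + 2.4261/60 = 166.0404350
  W ⇒ negate
Point 3:
  Lat: 0 + 56.35/60 = 0.9391667
  N → positive
  λ: 5.827′ = 0.097117°; total 57.0971167
  W ⇒ negate
Point 4:
  φ: 54 + 21.78/60 = 54.3630000
  S → negative
  λ: 16.739′ = 0.278983°; total 179.2789833
  E → positive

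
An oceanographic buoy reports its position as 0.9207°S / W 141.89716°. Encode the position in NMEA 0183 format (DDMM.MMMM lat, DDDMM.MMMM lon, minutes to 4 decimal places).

φ: fractional part 0.920700 → 55.242000 minutes
Longitude: 141° + 0.897160 × 60 = 141° 53.829600′

0055.2420,S / 14153.8296,W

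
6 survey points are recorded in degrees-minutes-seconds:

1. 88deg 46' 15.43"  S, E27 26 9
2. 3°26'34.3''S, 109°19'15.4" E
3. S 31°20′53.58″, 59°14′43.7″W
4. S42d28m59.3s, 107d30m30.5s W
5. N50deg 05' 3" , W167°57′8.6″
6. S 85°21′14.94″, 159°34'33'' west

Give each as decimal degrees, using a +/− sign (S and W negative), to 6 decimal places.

Point 1:
  Lat: 88 + 46/60 + 15.43/3600 = 88.7709528
  S → negative
  λ: 26′ + 9″ = 26.15000′; 27 + 26.15000/60 = 27.4358333
  E ⇒ keep positive
Point 2:
  φ: 3 + 26/60 + 34.3/3600 = 3.4428611
  S → negative
  λ: 109° + 19/60 + 15.4/3600 = 109 + 0.316667 + 0.004278 = 109.3209444
  E ⇒ keep positive
Point 3:
  Lat: 31° + 20/60 + 53.58/3600 = 31 + 0.333333 + 0.014883 = 31.3482167
  hemisphere S, so the sign is −
  Lon: 14′ + 43.7″ = 14.72833′; 59 + 14.72833/60 = 59.2454722
  W → negative
Point 4:
  Latitude: 42° + 28/60 + 59.3/3600 = 42 + 0.466667 + 0.016472 = 42.4831389
  S → negative
  Longitude: 107° + 30/60 + 30.5/3600 = 107 + 0.500000 + 0.008472 = 107.5084722
  W → negative
Point 5:
  Latitude: 50 + 5/60 + 3/3600 = 50.0841667
  N ⇒ keep positive
  Lon: 167° + 57/60 + 8.6/3600 = 167 + 0.950000 + 0.002389 = 167.9523889
  W ⇒ negate
Point 6:
  Latitude: 85 + 21/60 + 14.94/3600 = 85.3541500
  hemisphere S, so the sign is −
  Lon: 159° + 34/60 + 33/3600 = 159 + 0.566667 + 0.009167 = 159.5758333
  hemisphere W, so the sign is −

1. -88.770953, 27.435833
2. -3.442861, 109.320944
3. -31.348217, -59.245472
4. -42.483139, -107.508472
5. 50.084167, -167.952389
6. -85.354150, -159.575833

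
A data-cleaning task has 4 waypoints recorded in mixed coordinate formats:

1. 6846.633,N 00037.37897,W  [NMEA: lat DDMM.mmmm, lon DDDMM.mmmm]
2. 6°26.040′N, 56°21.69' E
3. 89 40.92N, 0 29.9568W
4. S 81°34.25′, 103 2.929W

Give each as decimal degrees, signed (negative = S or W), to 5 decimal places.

1. 68.77722, -0.62298
2. 6.43400, 56.36150
3. 89.68200, -0.49928
4. -81.57083, -103.04882

Point 1:
  φ: degrees = first 2 digits = 68, minutes = 46.633; 68 + 46.633/60 = 68.777217
  N ⇒ keep positive
  Longitude: degrees = first 3 digits = 0, minutes = 37.37897; 0 + 37.37897/60 = 0.622983
  W ⇒ negate
Point 2:
  Lat: 26.04′ = 0.434000°; total 6.434000
  N → positive
  Longitude: 21.69′ = 0.361500°; total 56.361500
  E ⇒ keep positive
Point 3:
  Lat: 40.92′ = 0.682000°; total 89.682000
  N ⇒ keep positive
  λ: 29.9568′ = 0.499280°; total 0.499280
  W → negative
Point 4:
  Latitude: 34.25′ = 0.570833°; total 81.570833
  hemisphere S, so the sign is −
  λ: 2.929′ = 0.048817°; total 103.048817
  W → negative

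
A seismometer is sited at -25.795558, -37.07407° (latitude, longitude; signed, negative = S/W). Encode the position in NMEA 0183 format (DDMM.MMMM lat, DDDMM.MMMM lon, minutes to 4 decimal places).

2547.7335,S / 03704.4442,W

Latitude is negative → S; |value| = 25.795558
Latitude: minutes = (25.795558 − 25) × 60 = 47.733480
Longitude is negative → W; |value| = 37.074070
Longitude: fractional part 0.074070 → 4.444200 minutes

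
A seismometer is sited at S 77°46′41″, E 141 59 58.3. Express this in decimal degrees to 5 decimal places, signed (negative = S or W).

-77.77806, 141.99953

Latitude: 77 + 46/60 + 41/3600 = 77.778056
S → negative
Lon: 59′ + 58.3″ = 59.97167′; 141 + 59.97167/60 = 141.999528
E → positive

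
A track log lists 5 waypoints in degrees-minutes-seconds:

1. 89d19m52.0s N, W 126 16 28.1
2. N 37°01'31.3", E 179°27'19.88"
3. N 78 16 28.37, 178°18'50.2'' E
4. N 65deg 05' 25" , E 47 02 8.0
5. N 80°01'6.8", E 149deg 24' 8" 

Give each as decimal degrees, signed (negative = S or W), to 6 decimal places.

Point 1:
  φ: 89 + 19/60 + 52/3600 = 89.3311111
  N ⇒ keep positive
  Longitude: 126 + 16/60 + 28.1/3600 = 126.2744722
  W → negative
Point 2:
  Lat: 37° + 1/60 + 31.3/3600 = 37 + 0.016667 + 0.008694 = 37.0253611
  N → positive
  Lon: 27′ + 19.88″ = 27.33133′; 179 + 27.33133/60 = 179.4555222
  E ⇒ keep positive
Point 3:
  Latitude: 78° + 16/60 + 28.37/3600 = 78 + 0.266667 + 0.007881 = 78.2745472
  N → positive
  Lon: 178 + 18/60 + 50.2/3600 = 178.3139444
  E ⇒ keep positive
Point 4:
  Lat: 65 + 5/60 + 25/3600 = 65.0902778
  N → positive
  Longitude: 47 + 2/60 + 8/3600 = 47.0355556
  E → positive
Point 5:
  φ: 80° + 1/60 + 6.8/3600 = 80 + 0.016667 + 0.001889 = 80.0185556
  N ⇒ keep positive
  Lon: 149° + 24/60 + 8/3600 = 149 + 0.400000 + 0.002222 = 149.4022222
  E ⇒ keep positive

1. 89.331111, -126.274472
2. 37.025361, 179.455522
3. 78.274547, 178.313944
4. 65.090278, 47.035556
5. 80.018556, 149.402222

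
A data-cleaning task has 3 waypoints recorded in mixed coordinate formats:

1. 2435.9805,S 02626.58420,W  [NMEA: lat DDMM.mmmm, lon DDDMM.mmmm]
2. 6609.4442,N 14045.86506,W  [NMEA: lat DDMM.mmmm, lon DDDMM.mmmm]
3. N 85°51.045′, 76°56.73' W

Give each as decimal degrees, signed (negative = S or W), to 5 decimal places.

Point 1:
  Lat: degrees = first 2 digits = 24, minutes = 35.9805; 24 + 35.9805/60 = 24.599675
  hemisphere S, so the sign is −
  Longitude: split at 3 digits → 026° and 26.5842′; 26 + 26.5842/60 = 26.443070
  hemisphere W, so the sign is −
Point 2:
  Lat: split at 2 digits → 66° and 9.4442′; 66 + 9.4442/60 = 66.157403
  N ⇒ keep positive
  Lon: split at 3 digits → 140° and 45.86506′; 140 + 45.86506/60 = 140.764418
  W ⇒ negate
Point 3:
  φ: 51.045′ = 0.850750°; total 85.850750
  N → positive
  Longitude: 56.73′ = 0.945500°; total 76.945500
  W ⇒ negate

1. -24.59968, -26.44307
2. 66.15740, -140.76442
3. 85.85075, -76.94550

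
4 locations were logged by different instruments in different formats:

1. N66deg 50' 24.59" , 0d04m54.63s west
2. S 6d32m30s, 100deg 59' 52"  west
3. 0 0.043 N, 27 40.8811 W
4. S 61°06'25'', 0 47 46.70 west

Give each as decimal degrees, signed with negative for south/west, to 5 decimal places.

1. 66.84016, -0.08184
2. -6.54167, -100.99778
3. 0.00072, -27.68135
4. -61.10694, -0.79631

Point 1:
  Latitude: 66 + 50/60 + 24.59/3600 = 66.840164
  N ⇒ keep positive
  Lon: 0 + 4/60 + 54.63/3600 = 0.081842
  hemisphere W, so the sign is −
Point 2:
  Lat: 6 + 32/60 + 30/3600 = 6.541667
  S → negative
  Longitude: 59′ + 52″ = 59.86667′; 100 + 59.86667/60 = 100.997778
  hemisphere W, so the sign is −
Point 3:
  Latitude: 0 + 0.043/60 = 0.000717
  N → positive
  Longitude: 27 + 40.8811/60 = 27.681352
  hemisphere W, so the sign is −
Point 4:
  Latitude: 61° + 6/60 + 25/3600 = 61 + 0.100000 + 0.006944 = 61.106944
  S → negative
  λ: 0 + 47/60 + 46.7/3600 = 0.796306
  hemisphere W, so the sign is −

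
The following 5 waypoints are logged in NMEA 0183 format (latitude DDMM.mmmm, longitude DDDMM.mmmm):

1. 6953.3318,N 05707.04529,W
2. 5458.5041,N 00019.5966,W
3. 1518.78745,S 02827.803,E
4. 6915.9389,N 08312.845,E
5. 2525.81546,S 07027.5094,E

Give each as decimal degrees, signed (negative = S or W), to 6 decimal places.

Point 1:
  Latitude: split at 2 digits → 69° and 53.3318′; 69 + 53.3318/60 = 69.8888633
  N ⇒ keep positive
  Lon: degrees = first 3 digits = 57, minutes = 7.04529; 57 + 7.04529/60 = 57.1174215
  W ⇒ negate
Point 2:
  Latitude: split at 2 digits → 54° and 58.5041′; 54 + 58.5041/60 = 54.9750683
  N → positive
  λ: split at 3 digits → 000° and 19.5966′; 0 + 19.5966/60 = 0.3266100
  W → negative
Point 3:
  Latitude: degrees = first 2 digits = 15, minutes = 18.78745; 15 + 18.78745/60 = 15.3131242
  S ⇒ negate
  λ: degrees = first 3 digits = 28, minutes = 27.803; 28 + 27.803/60 = 28.4633833
  E ⇒ keep positive
Point 4:
  Latitude: split at 2 digits → 69° and 15.9389′; 69 + 15.9389/60 = 69.2656483
  N → positive
  Lon: degrees = first 3 digits = 83, minutes = 12.845; 83 + 12.845/60 = 83.2140833
  E → positive
Point 5:
  Lat: split at 2 digits → 25° and 25.81546′; 25 + 25.81546/60 = 25.4302577
  S ⇒ negate
  Longitude: split at 3 digits → 070° and 27.5094′; 70 + 27.5094/60 = 70.4584900
  E ⇒ keep positive

1. 69.888863, -57.117422
2. 54.975068, -0.326610
3. -15.313124, 28.463383
4. 69.265648, 83.214083
5. -25.430258, 70.458490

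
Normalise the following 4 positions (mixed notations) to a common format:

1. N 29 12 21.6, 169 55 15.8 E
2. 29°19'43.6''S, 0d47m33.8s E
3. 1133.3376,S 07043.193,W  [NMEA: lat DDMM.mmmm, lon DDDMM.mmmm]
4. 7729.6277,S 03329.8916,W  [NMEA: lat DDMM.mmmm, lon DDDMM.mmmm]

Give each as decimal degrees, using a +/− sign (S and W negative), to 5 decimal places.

1. 29.20600, 169.92106
2. -29.32878, 0.79272
3. -11.55563, -70.71988
4. -77.49380, -33.49819

Point 1:
  Lat: 29° + 12/60 + 21.6/3600 = 29 + 0.200000 + 0.006000 = 29.206000
  N ⇒ keep positive
  λ: 55′ + 15.8″ = 55.26333′; 169 + 55.26333/60 = 169.921056
  E → positive
Point 2:
  φ: 19′ + 43.6″ = 19.72667′; 29 + 19.72667/60 = 29.328778
  hemisphere S, so the sign is −
  Longitude: 47′ + 33.8″ = 47.56333′; 0 + 47.56333/60 = 0.792722
  E ⇒ keep positive
Point 3:
  φ: degrees = first 2 digits = 11, minutes = 33.3376; 11 + 33.3376/60 = 11.555627
  S ⇒ negate
  λ: degrees = first 3 digits = 70, minutes = 43.193; 70 + 43.193/60 = 70.719883
  hemisphere W, so the sign is −
Point 4:
  Lat: split at 2 digits → 77° and 29.6277′; 77 + 29.6277/60 = 77.493795
  S → negative
  Longitude: degrees = first 3 digits = 33, minutes = 29.8916; 33 + 29.8916/60 = 33.498193
  hemisphere W, so the sign is −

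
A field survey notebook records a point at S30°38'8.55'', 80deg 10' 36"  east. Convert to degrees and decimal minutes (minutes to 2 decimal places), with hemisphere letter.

Lat: seconds/60 = 0.14250; minutes = 38 + 0.14250 = 38.1425
Lon: 10 + 36/60 = 10.6000′

30° 38.14′ S, 80° 10.60′ E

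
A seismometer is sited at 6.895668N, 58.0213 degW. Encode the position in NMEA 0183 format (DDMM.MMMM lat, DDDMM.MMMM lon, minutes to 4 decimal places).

Lat: 6° + 0.895668 × 60 = 6° 53.740080′
Lon: minutes = (58.021300 − 58) × 60 = 1.278000

0653.7401,N / 05801.2780,W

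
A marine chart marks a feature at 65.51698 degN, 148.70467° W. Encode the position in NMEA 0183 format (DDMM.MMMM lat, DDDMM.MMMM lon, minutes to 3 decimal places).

Latitude: fractional part 0.516980 → 31.01880 minutes
λ: minutes = (148.704670 − 148) × 60 = 42.28020

6531.019,N / 14842.280,W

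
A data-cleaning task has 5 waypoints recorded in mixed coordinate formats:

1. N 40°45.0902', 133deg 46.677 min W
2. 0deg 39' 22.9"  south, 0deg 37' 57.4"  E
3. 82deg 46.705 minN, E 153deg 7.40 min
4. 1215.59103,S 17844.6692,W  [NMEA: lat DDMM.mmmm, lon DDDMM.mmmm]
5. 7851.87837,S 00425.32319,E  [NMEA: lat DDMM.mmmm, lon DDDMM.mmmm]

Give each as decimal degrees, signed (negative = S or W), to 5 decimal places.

1. 40.75150, -133.77795
2. -0.65636, 0.63261
3. 82.77842, 153.12333
4. -12.25985, -178.74449
5. -78.86464, 4.42205

Point 1:
  Lat: 40 + 45.0902/60 = 40.751503
  N ⇒ keep positive
  Lon: 133 + 46.677/60 = 133.777950
  W ⇒ negate
Point 2:
  Lat: 39′ + 22.9″ = 39.38167′; 0 + 39.38167/60 = 0.656361
  hemisphere S, so the sign is −
  Longitude: 0° + 37/60 + 57.4/3600 = 0 + 0.616667 + 0.015944 = 0.632611
  E ⇒ keep positive
Point 3:
  φ: 46.705′ = 0.778417°; total 82.778417
  N ⇒ keep positive
  Lon: 153 + 7.4/60 = 153.123333
  E → positive
Point 4:
  Lat: split at 2 digits → 12° and 15.59103′; 12 + 15.59103/60 = 12.259851
  S ⇒ negate
  λ: split at 3 digits → 178° and 44.6692′; 178 + 44.6692/60 = 178.744487
  W ⇒ negate
Point 5:
  φ: split at 2 digits → 78° and 51.87837′; 78 + 51.87837/60 = 78.864640
  S ⇒ negate
  λ: degrees = first 3 digits = 4, minutes = 25.32319; 4 + 25.32319/60 = 4.422053
  E ⇒ keep positive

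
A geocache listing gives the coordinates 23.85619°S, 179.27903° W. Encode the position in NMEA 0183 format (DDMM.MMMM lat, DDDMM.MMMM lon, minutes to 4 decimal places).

φ: minutes = (23.856190 − 23) × 60 = 51.371400
λ: fractional part 0.279030 → 16.741800 minutes

2351.3714,S / 17916.7418,W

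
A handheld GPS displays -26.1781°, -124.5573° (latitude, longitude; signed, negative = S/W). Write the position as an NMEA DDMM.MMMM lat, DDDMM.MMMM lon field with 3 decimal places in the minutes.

Latitude is negative → S; |value| = 26.178100
Lat: fractional part 0.178100 → 10.68600 minutes
Longitude is negative → W; |value| = 124.557300
Longitude: fractional part 0.557300 → 33.43800 minutes

2610.686,S / 12433.438,W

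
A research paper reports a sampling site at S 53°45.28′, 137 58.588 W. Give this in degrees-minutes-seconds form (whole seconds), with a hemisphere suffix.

53°45′17″ S, 137°58′35″ W

φ: fractional minutes 0.28000 × 60 = 16.80″
Lon: fractional minutes 0.58800 × 60 = 35.28″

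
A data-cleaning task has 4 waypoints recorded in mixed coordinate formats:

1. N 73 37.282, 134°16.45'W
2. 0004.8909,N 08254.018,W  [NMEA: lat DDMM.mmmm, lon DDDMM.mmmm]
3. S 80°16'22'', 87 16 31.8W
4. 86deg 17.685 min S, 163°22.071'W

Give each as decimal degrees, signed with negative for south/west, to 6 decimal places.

1. 73.621367, -134.274167
2. 0.081515, -82.900300
3. -80.272778, -87.275500
4. -86.294750, -163.367850

Point 1:
  Latitude: 73 + 37.282/60 = 73.6213667
  N ⇒ keep positive
  λ: 16.45′ = 0.274167°; total 134.2741667
  hemisphere W, so the sign is −
Point 2:
  Latitude: split at 2 digits → 00° and 4.8909′; 0 + 4.8909/60 = 0.0815150
  N ⇒ keep positive
  Lon: degrees = first 3 digits = 82, minutes = 54.018; 82 + 54.018/60 = 82.9003000
  W ⇒ negate
Point 3:
  Latitude: 80° + 16/60 + 22/3600 = 80 + 0.266667 + 0.006111 = 80.2727778
  hemisphere S, so the sign is −
  λ: 16′ + 31.8″ = 16.53000′; 87 + 16.53000/60 = 87.2755000
  W → negative
Point 4:
  φ: 86 + 17.685/60 = 86.2947500
  S ⇒ negate
  Longitude: 163 + 22.071/60 = 163.3678500
  hemisphere W, so the sign is −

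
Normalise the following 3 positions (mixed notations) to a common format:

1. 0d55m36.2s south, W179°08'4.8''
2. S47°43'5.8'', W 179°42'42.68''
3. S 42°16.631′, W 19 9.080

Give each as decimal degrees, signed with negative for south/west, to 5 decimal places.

1. -0.92672, -179.13467
2. -47.71828, -179.71186
3. -42.27718, -19.15133

Point 1:
  Latitude: 0° + 55/60 + 36.2/3600 = 0 + 0.916667 + 0.010056 = 0.926722
  S → negative
  Lon: 179 + 8/60 + 4.8/3600 = 179.134667
  W ⇒ negate
Point 2:
  Latitude: 43′ + 5.8″ = 43.09667′; 47 + 43.09667/60 = 47.718278
  S → negative
  Lon: 179° + 42/60 + 42.68/3600 = 179 + 0.700000 + 0.011856 = 179.711856
  W → negative
Point 3:
  φ: 16.631′ = 0.277183°; total 42.277183
  hemisphere S, so the sign is −
  λ: 9.08′ = 0.151333°; total 19.151333
  W ⇒ negate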